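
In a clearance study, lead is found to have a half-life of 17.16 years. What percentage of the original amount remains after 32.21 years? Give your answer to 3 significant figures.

n = 32.21/17.16 ≈ 1.877 half-lives.
Fraction remaining = (1/2)^1.877 ≈ 0.27224, i.e. 27.224%.

27.2%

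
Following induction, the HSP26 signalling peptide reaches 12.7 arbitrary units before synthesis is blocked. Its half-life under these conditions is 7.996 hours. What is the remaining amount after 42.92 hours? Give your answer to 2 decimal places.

0.31 arbitrary units

Number of half-lives: n = 42.92/7.996 ≈ 5.3677.
Remaining = 12.7 × (1/2)^5.3677 = 12.7 × 0.02422 ≈ 0.30759 arbitrary units.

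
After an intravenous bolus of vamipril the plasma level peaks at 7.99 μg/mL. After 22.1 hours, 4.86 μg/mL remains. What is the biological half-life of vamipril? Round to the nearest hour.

A/A₀ = 4.86/7.99 ≈ 0.60826.
n = log₂(1.644) ≈ 0.71724 half-lives elapsed in 22.1 hours.
t½ = 22.1/0.71724 ≈ 30.813 hours.

31 hours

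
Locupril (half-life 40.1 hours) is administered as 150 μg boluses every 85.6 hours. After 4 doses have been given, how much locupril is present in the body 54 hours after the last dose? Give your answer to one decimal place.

The 4 doses were given 310.8, 225.2, 139.6, 54 hours ago.
Total = 150·(1/2)^(310.8/40.1) + 150·(1/2)^(225.2/40.1) + 150·(1/2)^(139.6/40.1) + 150·(1/2)^(54/40.1)
      = 0.6965 + 3.0586 + 13.431 + 58.981 ≈ 76.168 μg.

76.2 μg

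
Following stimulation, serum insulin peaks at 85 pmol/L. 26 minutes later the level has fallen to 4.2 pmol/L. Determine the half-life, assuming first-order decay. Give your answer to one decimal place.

A/A₀ = 4.2/85 ≈ 0.049412.
n = log₂(20.238) ≈ 4.339 half-lives elapsed in 26 minutes.
t½ = 26/4.339 ≈ 5.9922 minutes.

6.0 minutes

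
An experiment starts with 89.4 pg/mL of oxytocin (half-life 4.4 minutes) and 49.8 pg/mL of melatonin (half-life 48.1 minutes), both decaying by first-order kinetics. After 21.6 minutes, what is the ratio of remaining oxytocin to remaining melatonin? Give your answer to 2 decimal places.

0.08

oxytocin: 89.4 × (1/2)^(21.6/4.4) = 89.4 × (1/2)^4.9091 ≈ 2.9755 pg/mL.
melatonin: 49.8 × (1/2)^(21.6/48.1) = 49.8 × (1/2)^0.44906 ≈ 36.479 pg/mL.
Ratio ≈ 2.9755 / 36.479 ≈ 0.081565.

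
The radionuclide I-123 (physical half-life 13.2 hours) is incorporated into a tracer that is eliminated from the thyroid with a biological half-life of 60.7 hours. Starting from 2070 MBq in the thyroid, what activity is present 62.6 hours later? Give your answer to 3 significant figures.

1/t_eff = 1/t_phys + 1/t_biol = 1/13.2 + 1/60.7 = 0.092232 per hour.
t_eff = 13.2 × 60.7 / (13.2 + 60.7) ≈ 10.842 hours.
Remaining = 2070 × (1/2)^(62.6/10.842) = 2070 × (1/2)^5.7737 ≈ 37.836 MBq.

37.8 MBq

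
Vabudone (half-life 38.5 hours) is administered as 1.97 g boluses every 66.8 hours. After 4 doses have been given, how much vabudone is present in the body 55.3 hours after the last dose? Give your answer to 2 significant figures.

The 4 doses were given 255.7, 188.9, 122.1, 55.3 hours ago.
Total = 1.97·(1/2)^(255.7/38.5) + 1.97·(1/2)^(188.9/38.5) + 1.97·(1/2)^(122.1/38.5) + 1.97·(1/2)^(55.3/38.5)
      = 0.019731 + 0.065685 + 0.21866 + 0.72791 ≈ 1.032 g.

1.0 g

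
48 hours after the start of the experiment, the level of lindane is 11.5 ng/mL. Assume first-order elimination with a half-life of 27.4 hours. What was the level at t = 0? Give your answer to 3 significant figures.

Number of half-lives elapsed: n = 48/27.4 ≈ 1.7518.
A₀ = A × 2^n = 11.5 × 2^1.7518 = 11.5 × 3.3678 ≈ 38.73 ng/mL.

38.7 ng/mL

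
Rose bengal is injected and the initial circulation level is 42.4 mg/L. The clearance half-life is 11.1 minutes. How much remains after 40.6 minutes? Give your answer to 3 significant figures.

Number of half-lives: n = 40.6/11.1 ≈ 3.6577.
Remaining = 42.4 × (1/2)^3.6577 = 42.4 × 0.079238 ≈ 3.3597 mg/L.

3.36 mg/L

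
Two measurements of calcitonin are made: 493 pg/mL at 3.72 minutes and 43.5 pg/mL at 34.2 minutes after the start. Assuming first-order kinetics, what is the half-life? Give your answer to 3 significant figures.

Over Δt = 34.2 − 3.72 = 30.48 minutes, the level fell by a factor of 493/43.5 ≈ 11.333.
n = log₂(11.333) ≈ 3.5025 half-lives, so t½ = 30.48/3.5025 ≈ 8.7024 minutes.

8.70 minutes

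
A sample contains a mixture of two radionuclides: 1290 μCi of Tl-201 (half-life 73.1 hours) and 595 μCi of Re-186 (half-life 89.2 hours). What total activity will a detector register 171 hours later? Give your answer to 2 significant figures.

Tl-201: 1290 × (1/2)^(171/73.1) = 1290 × (1/2)^2.3393 ≈ 254.92 μCi.
Re-186: 595 × (1/2)^(171/89.2) = 595 × (1/2)^1.917 ≈ 157.55 μCi.
Total = 254.92 + 157.55 ≈ 412.47 μCi.

410 μCi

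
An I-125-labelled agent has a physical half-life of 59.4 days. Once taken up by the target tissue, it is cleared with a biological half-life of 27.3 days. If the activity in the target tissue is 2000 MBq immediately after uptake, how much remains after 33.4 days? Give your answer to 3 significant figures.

1/t_eff = 1/t_phys + 1/t_biol = 1/59.4 + 1/27.3 = 0.053465 per day.
t_eff = 59.4 × 27.3 / (59.4 + 27.3) ≈ 18.704 days.
Remaining = 2000 × (1/2)^(33.4/18.704) = 2000 × (1/2)^1.7857 ≈ 580.06 MBq.

580 MBq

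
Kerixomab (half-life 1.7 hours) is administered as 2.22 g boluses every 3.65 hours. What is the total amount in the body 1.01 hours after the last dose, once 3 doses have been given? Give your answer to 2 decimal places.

The 3 doses were given 8.31, 4.66, 1.01 hours ago.
Total = 2.22·(1/2)^(8.31/1.7) + 2.22·(1/2)^(4.66/1.7) + 2.22·(1/2)^(1.01/1.7)
      = 0.074963 + 0.33203 + 1.4706 ≈ 1.8776 g.

1.88 g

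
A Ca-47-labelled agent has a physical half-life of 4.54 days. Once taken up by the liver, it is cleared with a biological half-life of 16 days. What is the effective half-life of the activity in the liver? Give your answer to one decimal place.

1/t_eff = 1/t_phys + 1/t_biol = 1/4.54 + 1/16 = 0.28276 per day.
t_eff = 4.54 × 16 / (4.54 + 16) ≈ 3.5365 days.

3.5 days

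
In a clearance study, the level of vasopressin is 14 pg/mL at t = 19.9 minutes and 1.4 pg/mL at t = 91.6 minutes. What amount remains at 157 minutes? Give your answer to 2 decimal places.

Over Δt = 91.6 − 19.9 = 71.7 minutes, the level fell by a factor of 14/1.4 ≈ 10.
n = log₂(10) ≈ 3.3219 half-lives, so t½ = 71.7/3.3219 ≈ 21.584 minutes.
From t = 91.6 to t = 157: 1.4 × (1/2)^((157−91.6)/21.584) ≈ 0.17139 pg/mL.

0.17 pg/mL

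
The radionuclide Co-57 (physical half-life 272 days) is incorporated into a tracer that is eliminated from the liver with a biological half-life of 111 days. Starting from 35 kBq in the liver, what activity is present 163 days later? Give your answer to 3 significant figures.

1/t_eff = 1/t_phys + 1/t_biol = 1/272 + 1/111 = 0.012685 per day.
t_eff = 272 × 111 / (272 + 111) ≈ 78.83 days.
Remaining = 35 × (1/2)^(163/78.83) = 35 × (1/2)^2.0677 ≈ 8.3487 kBq.

8.35 kBq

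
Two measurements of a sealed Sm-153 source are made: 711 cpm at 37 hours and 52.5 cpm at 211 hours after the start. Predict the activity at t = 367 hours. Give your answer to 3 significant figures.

Over Δt = 211 − 37 = 174 hours, the level fell by a factor of 711/52.5 ≈ 13.543.
n = log₂(13.543) ≈ 3.7595 half-lives, so t½ = 174/3.7595 ≈ 46.283 hours.
From t = 211 to t = 367: 52.5 × (1/2)^((367−211)/46.283) ≈ 5.076 cpm.

5.08 cpm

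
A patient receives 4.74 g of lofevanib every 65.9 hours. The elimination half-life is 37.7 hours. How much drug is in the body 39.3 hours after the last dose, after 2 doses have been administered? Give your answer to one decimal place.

The 2 doses were given 105.2, 39.3 hours ago.
Total = 4.74·(1/2)^(105.2/37.7) + 4.74·(1/2)^(39.3/37.7)
      = 0.68512 + 2.3013 ≈ 2.9864 g.

3.0 g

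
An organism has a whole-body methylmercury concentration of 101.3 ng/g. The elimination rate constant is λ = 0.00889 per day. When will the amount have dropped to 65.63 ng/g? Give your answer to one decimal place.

t½ = ln 2 / λ = 0.69315 / 0.00889 ≈ 77.969 days.
Fraction remaining = 65.63/101.3 ≈ 0.64788.
n = log₂(101.3/65.63) = ln(1.5435)/ln 2 ≈ 0.62621 half-lives.
t = n × t½ = 0.62621 × 77.969 ≈ 48.825 days.

48.8 days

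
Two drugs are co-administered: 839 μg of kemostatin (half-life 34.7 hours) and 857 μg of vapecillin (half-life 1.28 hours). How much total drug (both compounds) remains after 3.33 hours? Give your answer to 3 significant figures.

926 μg

kemostatin: 839 × (1/2)^(3.33/34.7) = 839 × (1/2)^0.095965 ≈ 785.01 μg.
vapecillin: 857 × (1/2)^(3.33/1.28) = 857 × (1/2)^2.6016 ≈ 141.2 μg.
Total = 785.01 + 141.2 ≈ 926.21 μg.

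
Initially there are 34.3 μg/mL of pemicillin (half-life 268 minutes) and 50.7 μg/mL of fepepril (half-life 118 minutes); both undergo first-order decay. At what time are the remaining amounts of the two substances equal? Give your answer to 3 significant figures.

119 minutes

Set 34.3·(1/2)^(t/268) = 50.7·(1/2)^(t/118).
Taking log₂: log₂(34.3/50.7) = t·(1/268 − 1/118).
log₂(0.67653) = -0.56378; 1/268 − 1/118 = -0.0047432.
t = -0.56378 / -0.0047432 ≈ 118.86 minutes.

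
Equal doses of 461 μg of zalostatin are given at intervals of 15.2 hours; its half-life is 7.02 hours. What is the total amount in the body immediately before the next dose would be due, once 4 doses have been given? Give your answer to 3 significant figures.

The 4 doses were given 60.8, 45.6, 30.4, 15.2 hours ago.
Total = 461·(1/2)^(60.8/7.02) + 461·(1/2)^(45.6/7.02) + 461·(1/2)^(30.4/7.02) + 461·(1/2)^(15.2/7.02)
      = 1.1389 + 5.1085 + 22.914 + 102.78 ≈ 131.94 μg.

132 μg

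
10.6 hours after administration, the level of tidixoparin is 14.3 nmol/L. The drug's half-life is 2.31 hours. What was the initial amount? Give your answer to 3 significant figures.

Number of half-lives elapsed: n = 10.6/2.31 ≈ 4.5887.
A₀ = A × 2^n = 14.3 × 2^4.5887 = 14.3 × 24.063 ≈ 344.1 nmol/L.

344 nmol/L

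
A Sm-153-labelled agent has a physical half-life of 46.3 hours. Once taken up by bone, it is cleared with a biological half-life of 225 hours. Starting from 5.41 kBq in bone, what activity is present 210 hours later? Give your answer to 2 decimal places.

0.12 kBq

1/t_eff = 1/t_phys + 1/t_biol = 1/46.3 + 1/225 = 0.026043 per hour.
t_eff = 46.3 × 225 / (46.3 + 225) ≈ 38.398 hours.
Remaining = 5.41 × (1/2)^(210/38.398) = 5.41 × (1/2)^5.469 ≈ 0.12214 kBq.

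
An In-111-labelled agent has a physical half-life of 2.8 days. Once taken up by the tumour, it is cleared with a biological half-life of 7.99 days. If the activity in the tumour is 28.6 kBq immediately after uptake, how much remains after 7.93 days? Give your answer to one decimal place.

1/t_eff = 1/t_phys + 1/t_biol = 1/2.8 + 1/7.99 = 0.4823 per day.
t_eff = 2.8 × 7.99 / (2.8 + 7.99) ≈ 2.0734 days.
Remaining = 28.6 × (1/2)^(7.93/2.0734) = 28.6 × (1/2)^3.8246 ≈ 2.0185 kBq.

2.0 kBq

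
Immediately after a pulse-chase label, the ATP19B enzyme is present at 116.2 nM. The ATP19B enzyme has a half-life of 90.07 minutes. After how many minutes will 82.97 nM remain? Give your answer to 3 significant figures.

43.8 minutes

Fraction remaining = 82.97/116.2 ≈ 0.71403.
n = log₂(116.2/82.97) = ln(1.4005)/ln 2 ≈ 0.48595 half-lives.
t = n × t½ = 0.48595 × 90.07 ≈ 43.769 minutes.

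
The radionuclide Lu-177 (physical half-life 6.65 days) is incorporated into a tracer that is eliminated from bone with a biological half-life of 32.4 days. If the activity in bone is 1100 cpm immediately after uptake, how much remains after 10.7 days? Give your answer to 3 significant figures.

287 cpm

1/t_eff = 1/t_phys + 1/t_biol = 1/6.65 + 1/32.4 = 0.18124 per day.
t_eff = 6.65 × 32.4 / (6.65 + 32.4) ≈ 5.5175 days.
Remaining = 1100 × (1/2)^(10.7/5.5175) = 1100 × (1/2)^1.9393 ≈ 286.82 cpm.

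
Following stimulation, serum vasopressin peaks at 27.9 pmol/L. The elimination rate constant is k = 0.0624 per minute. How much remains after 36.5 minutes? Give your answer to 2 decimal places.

2.86 pmol/L

t½ = ln 2 / k = 0.69315 / 0.0624 ≈ 11.108 minutes.
Number of half-lives: n = 36.5/11.108 ≈ 3.2859.
Remaining = 27.9 × (1/2)^3.2859 = 27.9 × 0.10253 ≈ 2.8606 pmol/L.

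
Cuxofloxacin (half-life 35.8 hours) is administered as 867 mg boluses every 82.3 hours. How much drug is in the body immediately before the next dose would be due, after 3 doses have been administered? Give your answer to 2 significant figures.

220 mg

The 3 doses were given 246.9, 164.6, 82.3 hours ago.
Total = 867·(1/2)^(246.9/35.8) + 867·(1/2)^(164.6/35.8) + 867·(1/2)^(82.3/35.8)
      = 7.2765 + 35.806 + 176.19 ≈ 219.27 mg.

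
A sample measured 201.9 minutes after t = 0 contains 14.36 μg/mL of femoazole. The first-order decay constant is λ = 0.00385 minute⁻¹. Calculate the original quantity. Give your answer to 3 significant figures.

31.2 μg/mL

t½ = ln 2 / λ = 0.69315 / 0.00385 ≈ 180.04 minutes.
Number of half-lives elapsed: n = 201.9/180.04 ≈ 1.1214.
A₀ = A × 2^n = 14.36 × 2^1.1214 = 14.36 × 2.1756 ≈ 31.242 μg/mL.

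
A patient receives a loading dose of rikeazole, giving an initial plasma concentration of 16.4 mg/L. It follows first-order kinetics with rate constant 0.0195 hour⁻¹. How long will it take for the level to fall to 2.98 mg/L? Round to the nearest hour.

t½ = ln 2 / λ = 0.69315 / 0.0195 ≈ 35.546 hours.
Fraction remaining = 2.98/16.4 ≈ 0.18171.
n = log₂(16.4/2.98) = ln(5.5034)/ln 2 ≈ 2.4603 half-lives.
t = n × t½ = 2.4603 × 35.546 ≈ 87.454 hours.

87 hours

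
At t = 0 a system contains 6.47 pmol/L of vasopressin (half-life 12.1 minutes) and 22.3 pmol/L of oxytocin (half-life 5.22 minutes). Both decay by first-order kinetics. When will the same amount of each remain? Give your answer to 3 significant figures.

16.4 minutes

Set 6.47·(1/2)^(t/12.1) = 22.3·(1/2)^(t/5.22).
Taking log₂: log₂(6.47/22.3) = t·(1/12.1 − 1/5.22).
log₂(0.29013) = -1.7852; 1/12.1 − 1/5.22 = -0.10893.
t = -1.7852 / -0.10893 ≈ 16.389 minutes.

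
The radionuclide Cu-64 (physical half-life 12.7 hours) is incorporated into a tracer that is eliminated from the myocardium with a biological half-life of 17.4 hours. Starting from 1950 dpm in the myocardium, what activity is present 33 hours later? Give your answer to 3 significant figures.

86.5 dpm

1/t_eff = 1/t_phys + 1/t_biol = 1/12.7 + 1/17.4 = 0.13621 per hour.
t_eff = 12.7 × 17.4 / (12.7 + 17.4) ≈ 7.3415 hours.
Remaining = 1950 × (1/2)^(33/7.3415) = 1950 × (1/2)^4.495 ≈ 86.479 dpm.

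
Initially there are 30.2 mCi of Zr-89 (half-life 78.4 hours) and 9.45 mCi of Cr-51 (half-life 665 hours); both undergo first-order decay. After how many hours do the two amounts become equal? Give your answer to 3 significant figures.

149 hours

Set 30.2·(1/2)^(t/78.4) = 9.45·(1/2)^(t/665).
Taking log₂: log₂(30.2/9.45) = t·(1/78.4 − 1/665).
log₂(3.1958) = 1.6762; 1/78.4 − 1/665 = 0.011251.
t = 1.6762 / 0.011251 ≈ 148.97 hours.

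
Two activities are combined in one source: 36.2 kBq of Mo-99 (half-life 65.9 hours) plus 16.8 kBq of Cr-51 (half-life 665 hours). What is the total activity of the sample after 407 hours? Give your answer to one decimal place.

Mo-99: 36.2 × (1/2)^(407/65.9) = 36.2 × (1/2)^6.176 ≈ 0.50066 kBq.
Cr-51: 16.8 × (1/2)^(407/665) = 16.8 × (1/2)^0.61203 ≈ 10.992 kBq.
Total = 0.50066 + 10.992 ≈ 11.492 kBq.

11.5 kBq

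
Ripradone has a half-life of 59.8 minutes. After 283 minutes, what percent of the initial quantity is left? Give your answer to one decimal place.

3.8%

n = 283/59.8 ≈ 4.7324 half-lives.
Fraction remaining = (1/2)^4.7324 ≈ 0.037618, i.e. 3.7618%.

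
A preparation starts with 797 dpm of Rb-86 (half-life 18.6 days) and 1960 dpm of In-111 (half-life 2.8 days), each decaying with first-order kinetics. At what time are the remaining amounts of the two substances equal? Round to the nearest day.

Set 797·(1/2)^(t/18.6) = 1960·(1/2)^(t/2.8).
Taking log₂: log₂(797/1960) = t·(1/18.6 − 1/2.8).
log₂(0.40663) = -1.2982; 1/18.6 − 1/2.8 = -0.30338.
t = -1.2982 / -0.30338 ≈ 4.2791 days.

4 days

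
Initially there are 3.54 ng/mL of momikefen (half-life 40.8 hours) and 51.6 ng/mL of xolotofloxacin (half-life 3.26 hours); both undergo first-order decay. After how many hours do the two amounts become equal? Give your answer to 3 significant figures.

13.7 hours

Set 3.54·(1/2)^(t/40.8) = 51.6·(1/2)^(t/3.26).
Taking log₂: log₂(3.54/51.6) = t·(1/40.8 − 1/3.26).
log₂(0.068605) = -3.8655; 1/40.8 − 1/3.26 = -0.28224.
t = -3.8655 / -0.28224 ≈ 13.696 hours.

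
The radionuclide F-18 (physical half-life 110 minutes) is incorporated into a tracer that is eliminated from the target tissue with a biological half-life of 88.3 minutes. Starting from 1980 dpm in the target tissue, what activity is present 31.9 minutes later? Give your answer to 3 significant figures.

1/t_eff = 1/t_phys + 1/t_biol = 1/110 + 1/88.3 = 0.020416 per minute.
t_eff = 110 × 88.3 / (110 + 88.3) ≈ 48.981 minutes.
Remaining = 1980 × (1/2)^(31.9/48.981) = 1980 × (1/2)^0.65127 ≈ 1260.7 dpm.

1260 dpm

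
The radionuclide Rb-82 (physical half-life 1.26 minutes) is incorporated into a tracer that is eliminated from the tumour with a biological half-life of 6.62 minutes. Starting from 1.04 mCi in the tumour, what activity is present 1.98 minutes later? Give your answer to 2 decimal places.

0.28 mCi

1/t_eff = 1/t_phys + 1/t_biol = 1/1.26 + 1/6.62 = 0.94471 per minute.
t_eff = 1.26 × 6.62 / (1.26 + 6.62) ≈ 1.0585 minutes.
Remaining = 1.04 × (1/2)^(1.98/1.0585) = 1.04 × (1/2)^1.8705 ≈ 0.28441 mCi.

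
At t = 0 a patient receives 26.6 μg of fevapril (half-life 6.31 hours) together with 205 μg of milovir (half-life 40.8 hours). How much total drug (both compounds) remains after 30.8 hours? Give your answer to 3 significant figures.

122 μg

fevapril: 26.6 × (1/2)^(30.8/6.31) = 26.6 × (1/2)^4.8811 ≈ 0.90263 μg.
milovir: 205 × (1/2)^(30.8/40.8) = 205 × (1/2)^0.7549 ≈ 121.48 μg.
Total = 0.90263 + 121.48 ≈ 122.38 μg.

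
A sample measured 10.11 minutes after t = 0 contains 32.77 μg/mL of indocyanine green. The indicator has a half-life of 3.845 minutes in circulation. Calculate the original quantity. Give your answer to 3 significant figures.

Number of half-lives elapsed: n = 10.11/3.845 ≈ 2.6294.
A₀ = A × 2^n = 32.77 × 2^2.6294 = 32.77 × 6.1876 ≈ 202.77 μg/mL.

203 μg/mL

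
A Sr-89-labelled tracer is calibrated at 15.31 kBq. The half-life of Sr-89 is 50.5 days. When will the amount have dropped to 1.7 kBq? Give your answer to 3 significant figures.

160 days

Fraction remaining = 1.7/15.31 ≈ 0.11104.
n = log₂(15.31/1.7) = ln(9.0059)/ln 2 ≈ 3.1709 half-lives.
t = n × t½ = 3.1709 × 50.5 ≈ 160.13 days.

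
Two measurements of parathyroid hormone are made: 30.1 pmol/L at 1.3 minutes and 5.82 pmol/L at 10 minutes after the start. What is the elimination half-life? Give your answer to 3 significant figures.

Over Δt = 10 − 1.3 = 8.7 minutes, the level fell by a factor of 30.1/5.82 ≈ 5.1718.
n = log₂(5.1718) ≈ 2.3707 half-lives, so t½ = 8.7/2.3707 ≈ 3.6698 minutes.

3.67 minutes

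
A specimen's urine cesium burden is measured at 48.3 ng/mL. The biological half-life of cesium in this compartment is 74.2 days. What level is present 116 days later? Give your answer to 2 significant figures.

16 ng/mL

Number of half-lives: n = 116/74.2 ≈ 1.5633.
Remaining = 48.3 × (1/2)^1.5633 = 48.3 × 0.33837 ≈ 16.343 ng/mL.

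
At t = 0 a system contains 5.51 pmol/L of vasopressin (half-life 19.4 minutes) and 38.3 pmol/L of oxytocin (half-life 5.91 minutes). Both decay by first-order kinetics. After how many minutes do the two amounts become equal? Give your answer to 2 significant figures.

Set 5.51·(1/2)^(t/19.4) = 38.3·(1/2)^(t/5.91).
Taking log₂: log₂(5.51/38.3) = t·(1/19.4 − 1/5.91).
log₂(0.14386) = -2.7972; 1/19.4 − 1/5.91 = -0.11766.
t = -2.7972 / -0.11766 ≈ 23.774 minutes.

24 minutes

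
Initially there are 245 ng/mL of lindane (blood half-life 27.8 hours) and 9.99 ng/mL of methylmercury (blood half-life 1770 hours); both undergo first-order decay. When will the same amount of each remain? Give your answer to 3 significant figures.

Set 245·(1/2)^(t/27.8) = 9.99·(1/2)^(t/1770).
Taking log₂: log₂(245/9.99) = t·(1/27.8 − 1/1770).
log₂(24.525) = 4.6162; 1/27.8 − 1/1770 = 0.035406.
t = 4.6162 / 0.035406 ≈ 130.38 hours.

130 hours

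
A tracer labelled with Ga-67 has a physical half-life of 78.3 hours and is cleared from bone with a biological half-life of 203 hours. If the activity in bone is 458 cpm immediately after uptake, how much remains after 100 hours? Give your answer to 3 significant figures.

134 cpm

1/t_eff = 1/t_phys + 1/t_biol = 1/78.3 + 1/203 = 0.017698 per hour.
t_eff = 78.3 × 203 / (78.3 + 203) ≈ 56.505 hours.
Remaining = 458 × (1/2)^(100/56.505) = 458 × (1/2)^1.7698 ≈ 134.31 cpm.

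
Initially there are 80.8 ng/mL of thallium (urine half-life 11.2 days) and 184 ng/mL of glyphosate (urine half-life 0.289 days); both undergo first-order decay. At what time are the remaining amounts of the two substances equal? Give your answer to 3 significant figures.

Set 80.8·(1/2)^(t/11.2) = 184·(1/2)^(t/0.289).
Taking log₂: log₂(80.8/184) = t·(1/11.2 − 1/0.289).
log₂(0.43913) = -1.1873; 1/11.2 − 1/0.289 = -3.3709.
t = -1.1873 / -3.3709 ≈ 0.35221 days.

0.352 days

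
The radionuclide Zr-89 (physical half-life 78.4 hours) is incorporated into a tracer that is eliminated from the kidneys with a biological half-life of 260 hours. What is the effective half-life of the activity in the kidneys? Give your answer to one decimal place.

1/t_eff = 1/t_phys + 1/t_biol = 1/78.4 + 1/260 = 0.016601 per hour.
t_eff = 78.4 × 260 / (78.4 + 260) ≈ 60.236 hours.

60.2 hours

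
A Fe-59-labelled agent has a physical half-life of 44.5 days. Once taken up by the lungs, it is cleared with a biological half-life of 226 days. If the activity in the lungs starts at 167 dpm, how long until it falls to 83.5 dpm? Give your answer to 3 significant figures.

1/t_eff = 1/t_phys + 1/t_biol = 1/44.5 + 1/226 = 0.026897 per day.
t_eff = 44.5 × 226 / (44.5 + 226) ≈ 37.179 days.
n = log₂(167/83.5) ≈ 1; t = 1 × 37.179 ≈ 37.179 days.

37.2 days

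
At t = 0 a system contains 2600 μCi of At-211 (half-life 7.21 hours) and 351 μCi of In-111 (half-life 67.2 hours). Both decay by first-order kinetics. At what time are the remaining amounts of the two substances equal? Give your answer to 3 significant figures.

Set 2600·(1/2)^(t/7.21) = 351·(1/2)^(t/67.2).
Taking log₂: log₂(2600/351) = t·(1/7.21 − 1/67.2).
log₂(7.4074) = 2.889; 1/7.21 − 1/67.2 = 0.12382.
t = 2.889 / 0.12382 ≈ 23.333 hours.

23.3 hours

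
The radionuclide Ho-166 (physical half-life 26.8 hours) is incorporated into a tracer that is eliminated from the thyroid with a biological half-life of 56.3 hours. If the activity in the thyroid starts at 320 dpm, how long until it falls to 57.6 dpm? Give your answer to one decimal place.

44.9 hours

1/t_eff = 1/t_phys + 1/t_biol = 1/26.8 + 1/56.3 = 0.055075 per hour.
t_eff = 26.8 × 56.3 / (26.8 + 56.3) ≈ 18.157 hours.
n = log₂(320/57.6) ≈ 2.4739; t = 2.4739 × 18.157 ≈ 44.919 hours.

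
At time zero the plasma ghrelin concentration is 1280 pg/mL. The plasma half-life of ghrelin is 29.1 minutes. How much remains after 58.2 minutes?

320 pg/mL

Elapsed time is 2 half-lives (58.2/29.1).
Each half-life halves the amount: 1280 × (1/2)^2 = 1280/4 = 320 pg/mL.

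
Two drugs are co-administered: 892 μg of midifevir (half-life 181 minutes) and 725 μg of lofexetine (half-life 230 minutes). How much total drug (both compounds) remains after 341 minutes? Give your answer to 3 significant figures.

501 μg

midifevir: 892 × (1/2)^(341/181) = 892 × (1/2)^1.884 ≈ 241.67 μg.
lofexetine: 725 × (1/2)^(341/230) = 725 × (1/2)^1.4826 ≈ 259.43 μg.
Total = 241.67 + 259.43 ≈ 501.11 μg.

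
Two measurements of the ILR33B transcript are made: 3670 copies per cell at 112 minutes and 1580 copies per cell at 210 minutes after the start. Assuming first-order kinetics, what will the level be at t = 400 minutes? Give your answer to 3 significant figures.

Over Δt = 210 − 112 = 98 minutes, the level fell by a factor of 3670/1580 ≈ 2.3228.
n = log₂(2.3228) ≈ 1.2159 half-lives, so t½ = 98/1.2159 ≈ 80.602 minutes.
From t = 210 to t = 400: 1580 × (1/2)^((400−210)/80.602) ≈ 308.35 copies per cell.

308 copies per cell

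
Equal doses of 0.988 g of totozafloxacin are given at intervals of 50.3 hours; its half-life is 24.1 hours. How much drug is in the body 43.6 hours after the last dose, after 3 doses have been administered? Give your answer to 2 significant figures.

The 3 doses were given 144.2, 93.9, 43.6 hours ago.
Total = 0.988·(1/2)^(144.2/24.1) + 0.988·(1/2)^(93.9/24.1) + 0.988·(1/2)^(43.6/24.1)
      = 0.015616 + 0.066354 + 0.28194 ≈ 0.36391 g.

0.36 g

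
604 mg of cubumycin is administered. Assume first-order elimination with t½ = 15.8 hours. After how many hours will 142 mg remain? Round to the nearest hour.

33 hours

Fraction remaining = 142/604 ≈ 0.2351.
n = log₂(604/142) = ln(4.2535)/ln 2 ≈ 2.0887 half-lives.
t = n × t½ = 2.0887 × 15.8 ≈ 33.001 hours.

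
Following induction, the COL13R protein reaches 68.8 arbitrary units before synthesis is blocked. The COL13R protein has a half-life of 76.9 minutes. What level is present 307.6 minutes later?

4.3 arbitrary units

Elapsed time is 4 half-lives (307.6/76.9).
Each half-life halves the amount: 68.8 × (1/2)^4 = 68.8/16 = 4.3 arbitrary units.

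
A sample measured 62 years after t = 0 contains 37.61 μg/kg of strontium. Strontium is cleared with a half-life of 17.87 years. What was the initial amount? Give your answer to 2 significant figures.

420 μg/kg

Number of half-lives elapsed: n = 62/17.87 ≈ 3.4695.
A₀ = A × 2^n = 37.61 × 2^3.4695 = 37.61 × 11.077 ≈ 416.61 μg/kg.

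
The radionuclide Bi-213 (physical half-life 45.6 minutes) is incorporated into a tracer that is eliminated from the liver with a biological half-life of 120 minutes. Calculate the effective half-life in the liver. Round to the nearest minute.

33 minutes

1/t_eff = 1/t_phys + 1/t_biol = 1/45.6 + 1/120 = 0.030263 per minute.
t_eff = 45.6 × 120 / (45.6 + 120) ≈ 33.043 minutes.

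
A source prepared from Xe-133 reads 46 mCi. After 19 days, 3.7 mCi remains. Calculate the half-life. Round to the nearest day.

5 days

A/A₀ = 3.7/46 ≈ 0.080435.
n = log₂(12.432) ≈ 3.636 half-lives elapsed in 19 days.
t½ = 19/3.636 ≈ 5.2255 days.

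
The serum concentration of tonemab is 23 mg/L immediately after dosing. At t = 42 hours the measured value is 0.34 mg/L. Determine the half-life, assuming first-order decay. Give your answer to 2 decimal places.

6.91 hours

A/A₀ = 0.34/23 ≈ 0.014783.
n = log₂(67.647) ≈ 6.08 half-lives elapsed in 42 hours.
t½ = 42/6.08 ≈ 6.9079 hours.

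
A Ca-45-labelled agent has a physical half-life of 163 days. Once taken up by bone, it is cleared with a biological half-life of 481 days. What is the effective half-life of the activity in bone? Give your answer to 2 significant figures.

1/t_eff = 1/t_phys + 1/t_biol = 1/163 + 1/481 = 0.008214 per day.
t_eff = 163 × 481 / (163 + 481) ≈ 121.74 days.

120 days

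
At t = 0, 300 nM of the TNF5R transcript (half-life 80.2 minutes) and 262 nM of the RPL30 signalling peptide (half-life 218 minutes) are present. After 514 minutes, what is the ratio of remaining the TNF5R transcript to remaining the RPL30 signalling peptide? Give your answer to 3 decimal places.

TNF5R transcript: 300 × (1/2)^(514/80.2) = 300 × (1/2)^6.409 ≈ 3.5304 nM.
RPL30 signalling peptide: 262 × (1/2)^(514/218) = 262 × (1/2)^2.3578 ≈ 51.113 nM.
Ratio ≈ 3.5304 / 51.113 ≈ 0.069071.

0.069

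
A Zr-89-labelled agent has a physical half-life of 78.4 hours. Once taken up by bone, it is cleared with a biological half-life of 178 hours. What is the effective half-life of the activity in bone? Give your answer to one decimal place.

54.4 hours

1/t_eff = 1/t_phys + 1/t_biol = 1/78.4 + 1/178 = 0.018373 per hour.
t_eff = 78.4 × 178 / (78.4 + 178) ≈ 54.427 hours.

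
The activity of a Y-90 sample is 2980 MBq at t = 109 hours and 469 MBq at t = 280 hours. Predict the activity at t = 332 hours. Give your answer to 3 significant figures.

267 MBq

Over Δt = 280 − 109 = 171 hours, the level fell by a factor of 2980/469 ≈ 6.3539.
n = log₂(6.3539) ≈ 2.6677 half-lives, so t½ = 171/2.6677 ≈ 64.101 hours.
From t = 280 to t = 332: 469 × (1/2)^((332−280)/64.101) ≈ 267.28 MBq.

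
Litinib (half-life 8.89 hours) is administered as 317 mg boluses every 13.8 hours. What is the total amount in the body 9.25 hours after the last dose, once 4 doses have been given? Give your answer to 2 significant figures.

230 mg

The 4 doses were given 50.65, 36.85, 23.05, 9.25 hours ago.
Total = 317·(1/2)^(50.65/8.89) + 317·(1/2)^(36.85/8.89) + 317·(1/2)^(23.05/8.89) + 317·(1/2)^(9.25/8.89)
      = 6.109 + 17.917 + 52.547 + 154.11 ≈ 230.69 mg.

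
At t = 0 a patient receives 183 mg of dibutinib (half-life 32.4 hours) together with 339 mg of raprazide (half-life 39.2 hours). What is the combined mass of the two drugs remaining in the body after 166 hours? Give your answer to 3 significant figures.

23.3 mg

dibutinib: 183 × (1/2)^(166/32.4) = 183 × (1/2)^5.1235 ≈ 5.2497 mg.
raprazide: 339 × (1/2)^(166/39.2) = 339 × (1/2)^4.2347 ≈ 18.007 mg.
Total = 5.2497 + 18.007 ≈ 23.256 mg.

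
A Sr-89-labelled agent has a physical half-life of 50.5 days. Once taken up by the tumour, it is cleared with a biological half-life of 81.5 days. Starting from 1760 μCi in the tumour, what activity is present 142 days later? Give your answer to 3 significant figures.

74.9 μCi

1/t_eff = 1/t_phys + 1/t_biol = 1/50.5 + 1/81.5 = 0.032072 per day.
t_eff = 50.5 × 81.5 / (50.5 + 81.5) ≈ 31.18 days.
Remaining = 1760 × (1/2)^(142/31.18) = 1760 × (1/2)^4.5542 ≈ 74.913 μCi.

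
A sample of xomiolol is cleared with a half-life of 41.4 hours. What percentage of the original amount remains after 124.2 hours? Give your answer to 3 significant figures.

12.5%

n = 124.2/41.4 ≈ 3 half-lives.
Fraction remaining = (1/2)^3 ≈ 0.125, i.e. 12.5%.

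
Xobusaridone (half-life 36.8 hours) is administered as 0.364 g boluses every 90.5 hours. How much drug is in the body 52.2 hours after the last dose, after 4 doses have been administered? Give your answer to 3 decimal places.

0.166 g

The 4 doses were given 323.7, 233.2, 142.7, 52.2 hours ago.
Total = 0.364·(1/2)^(323.7/36.8) + 0.364·(1/2)^(233.2/36.8) + 0.364·(1/2)^(142.7/36.8) + 0.364·(1/2)^(52.2/36.8)
      = 0.00081881 + 0.0045028 + 0.024762 + 0.13617 ≈ 0.16626 g.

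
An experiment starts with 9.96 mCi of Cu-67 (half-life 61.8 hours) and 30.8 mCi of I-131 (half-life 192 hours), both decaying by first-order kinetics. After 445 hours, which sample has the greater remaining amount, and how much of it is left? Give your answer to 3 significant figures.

I-131, 6.18 mCi

Cu-67: 9.96 × (1/2)^7.2006 ≈ 0.067709 mCi.
I-131: 30.8 × (1/2)^2.3177 ≈ 6.178 mCi.
I-131 has more remaining, at ≈ 6.178 mCi.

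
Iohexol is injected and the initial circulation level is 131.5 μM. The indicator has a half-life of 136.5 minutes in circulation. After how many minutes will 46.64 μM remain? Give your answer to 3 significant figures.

Fraction remaining = 46.64/131.5 ≈ 0.35468.
n = log₂(131.5/46.64) = ln(2.8195)/ln 2 ≈ 1.4954 half-lives.
t = n × t½ = 1.4954 × 136.5 ≈ 204.13 minutes.

204 minutes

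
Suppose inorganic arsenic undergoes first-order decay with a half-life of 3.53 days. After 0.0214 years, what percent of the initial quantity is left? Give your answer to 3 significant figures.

21.6%

0.0214 years = 7.811 days.
n = 7.811/3.53 ≈ 2.2127 half-lives.
Fraction remaining = (1/2)^2.2127 ≈ 0.21572, i.e. 21.572%.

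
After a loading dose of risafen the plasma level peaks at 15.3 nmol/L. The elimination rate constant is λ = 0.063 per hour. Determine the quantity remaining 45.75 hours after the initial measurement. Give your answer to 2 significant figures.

t½ = ln 2 / λ = 0.69315 / 0.063 ≈ 11.002 hours.
Number of half-lives: n = 45.75/11.002 ≈ 4.1582.
Remaining = 15.3 × (1/2)^4.1582 = 15.3 × 0.056009 ≈ 0.85693 nmol/L.

0.86 nmol/L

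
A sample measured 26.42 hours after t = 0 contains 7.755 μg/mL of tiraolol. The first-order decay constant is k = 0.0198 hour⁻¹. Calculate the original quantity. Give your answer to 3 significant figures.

13.1 μg/mL

t½ = ln 2 / k = 0.69315 / 0.0198 ≈ 35.007 hours.
Number of half-lives elapsed: n = 26.42/35.007 ≈ 0.7547.
A₀ = A × 2^n = 7.755 × 2^0.7547 = 7.755 × 1.6873 ≈ 13.085 μg/mL.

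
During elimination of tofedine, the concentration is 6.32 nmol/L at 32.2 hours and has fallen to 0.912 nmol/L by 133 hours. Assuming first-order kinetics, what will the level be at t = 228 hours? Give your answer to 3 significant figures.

0.147 nmol/L

Over Δt = 133 − 32.2 = 100.8 hours, the level fell by a factor of 6.32/0.912 ≈ 6.9298.
n = log₂(6.9298) ≈ 2.7928 half-lives, so t½ = 100.8/2.7928 ≈ 36.093 hours.
From t = 133 to t = 228: 0.912 × (1/2)^((228−133)/36.093) ≈ 0.14711 nmol/L.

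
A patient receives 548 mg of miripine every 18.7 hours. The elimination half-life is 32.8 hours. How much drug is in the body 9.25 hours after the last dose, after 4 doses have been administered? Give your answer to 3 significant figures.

The 4 doses were given 65.35, 46.65, 27.95, 9.25 hours ago.
Total = 548·(1/2)^(65.35/32.8) + 548·(1/2)^(46.65/32.8) + 548·(1/2)^(27.95/32.8) + 548·(1/2)^(9.25/32.8)
      = 137.73 + 204.47 + 303.57 + 450.7 ≈ 1096.5 mg.

1100 mg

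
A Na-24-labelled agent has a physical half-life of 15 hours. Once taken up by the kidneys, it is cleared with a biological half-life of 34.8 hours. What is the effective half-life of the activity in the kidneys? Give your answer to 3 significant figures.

10.5 hours

1/t_eff = 1/t_phys + 1/t_biol = 1/15 + 1/34.8 = 0.095402 per hour.
t_eff = 15 × 34.8 / (15 + 34.8) ≈ 10.482 hours.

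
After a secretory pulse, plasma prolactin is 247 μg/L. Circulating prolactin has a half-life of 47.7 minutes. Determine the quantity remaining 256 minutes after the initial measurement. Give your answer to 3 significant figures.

Number of half-lives: n = 256/47.7 ≈ 5.3669.
Remaining = 247 × (1/2)^5.3669 = 247 × 0.024233 ≈ 5.9856 μg/L.

5.99 μg/L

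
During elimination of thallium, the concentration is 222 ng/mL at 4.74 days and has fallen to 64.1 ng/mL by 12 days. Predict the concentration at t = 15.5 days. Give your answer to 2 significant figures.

Over Δt = 12 − 4.74 = 7.26 days, the level fell by a factor of 222/64.1 ≈ 3.4633.
n = log₂(3.4633) ≈ 1.7922 half-lives, so t½ = 7.26/1.7922 ≈ 4.051 days.
From t = 12 to t = 15.5: 64.1 × (1/2)^((15.5−12)/4.051) ≈ 35.219 ng/mL.

35 ng/mL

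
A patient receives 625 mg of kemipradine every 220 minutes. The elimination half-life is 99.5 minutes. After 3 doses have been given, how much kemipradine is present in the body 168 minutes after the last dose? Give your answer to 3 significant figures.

245 mg

The 3 doses were given 608, 388, 168 minutes ago.
Total = 625·(1/2)^(608/99.5) + 625·(1/2)^(388/99.5) + 625·(1/2)^(168/99.5)
      = 9.0452 + 41.881 + 193.91 ≈ 244.84 mg.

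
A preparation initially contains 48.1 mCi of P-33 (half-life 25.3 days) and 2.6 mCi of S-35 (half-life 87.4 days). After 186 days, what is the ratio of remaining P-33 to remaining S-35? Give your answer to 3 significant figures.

0.495

P-33: 48.1 × (1/2)^(186/25.3) = 48.1 × (1/2)^7.3518 ≈ 0.29447 mCi.
S-35: 2.6 × (1/2)^(186/87.4) = 2.6 × (1/2)^2.1281 ≈ 0.59475 mCi.
Ratio ≈ 0.29447 / 0.59475 ≈ 0.49511.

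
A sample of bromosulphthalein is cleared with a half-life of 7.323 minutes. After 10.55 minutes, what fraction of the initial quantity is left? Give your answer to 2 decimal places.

0.37

n = 10.55/7.323 ≈ 1.4407 half-lives.
Fraction remaining = (1/2)^1.4407 ≈ 0.3684.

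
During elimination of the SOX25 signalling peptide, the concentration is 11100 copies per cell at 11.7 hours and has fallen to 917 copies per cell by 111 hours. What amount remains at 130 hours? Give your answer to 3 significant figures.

569 copies per cell

Over Δt = 111 − 11.7 = 99.3 hours, the level fell by a factor of 11100/917 ≈ 12.105.
n = log₂(12.105) ≈ 3.5975 half-lives, so t½ = 99.3/3.5975 ≈ 27.603 hours.
From t = 111 to t = 130: 917 × (1/2)^((130−111)/27.603) ≈ 569.06 copies per cell.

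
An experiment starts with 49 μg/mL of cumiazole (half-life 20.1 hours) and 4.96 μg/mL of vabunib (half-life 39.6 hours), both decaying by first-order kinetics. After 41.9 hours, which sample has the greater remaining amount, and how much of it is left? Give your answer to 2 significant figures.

cumiazole: 49 × (1/2)^2.0846 ≈ 11.552 μg/mL.
vabunib: 4.96 × (1/2)^1.0581 ≈ 2.3821 μg/mL.
Cumiazole has more remaining, at ≈ 11.552 μg/mL.

cumiazole, 12 μg/mL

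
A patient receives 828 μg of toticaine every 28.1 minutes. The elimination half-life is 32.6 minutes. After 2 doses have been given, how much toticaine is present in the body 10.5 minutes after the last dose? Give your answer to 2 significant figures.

1000 μg

The 2 doses were given 38.6, 10.5 minutes ago.
Total = 828·(1/2)^(38.6/32.6) + 828·(1/2)^(10.5/32.6)
      = 364.41 + 662.33 ≈ 1026.7 μg.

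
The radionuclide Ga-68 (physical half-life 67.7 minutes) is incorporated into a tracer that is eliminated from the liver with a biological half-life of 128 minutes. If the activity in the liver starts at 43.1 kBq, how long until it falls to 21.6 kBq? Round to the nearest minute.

44 minutes

1/t_eff = 1/t_phys + 1/t_biol = 1/67.7 + 1/128 = 0.022584 per minute.
t_eff = 67.7 × 128 / (67.7 + 128) ≈ 44.28 minutes.
n = log₂(43.1/21.6) ≈ 0.99666; t = 0.99666 × 44.28 ≈ 44.132 minutes.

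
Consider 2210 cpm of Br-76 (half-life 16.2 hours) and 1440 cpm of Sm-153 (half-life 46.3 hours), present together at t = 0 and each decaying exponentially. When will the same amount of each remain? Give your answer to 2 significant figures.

Set 2210·(1/2)^(t/16.2) = 1440·(1/2)^(t/46.3).
Taking log₂: log₂(2210/1440) = t·(1/16.2 − 1/46.3).
log₂(1.5347) = 0.61798; 1/16.2 − 1/46.3 = 0.04013.
t = 0.61798 / 0.04013 ≈ 15.399 hours.

15 hours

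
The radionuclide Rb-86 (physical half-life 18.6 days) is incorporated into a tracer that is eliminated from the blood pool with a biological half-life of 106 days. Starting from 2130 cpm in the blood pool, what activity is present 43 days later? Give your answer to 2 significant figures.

320 cpm

1/t_eff = 1/t_phys + 1/t_biol = 1/18.6 + 1/106 = 0.063197 per day.
t_eff = 18.6 × 106 / (18.6 + 106) ≈ 15.823 days.
Remaining = 2130 × (1/2)^(43/15.823) = 2130 × (1/2)^2.7175 ≈ 323.84 cpm.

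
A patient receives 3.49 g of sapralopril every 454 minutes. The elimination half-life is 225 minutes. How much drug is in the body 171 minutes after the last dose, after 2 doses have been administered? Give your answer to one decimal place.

The 2 doses were given 625, 171 minutes ago.
Total = 3.49·(1/2)^(625/225) + 3.49·(1/2)^(171/225)
      = 0.5089 + 2.0608 ≈ 2.5697 g.

2.6 g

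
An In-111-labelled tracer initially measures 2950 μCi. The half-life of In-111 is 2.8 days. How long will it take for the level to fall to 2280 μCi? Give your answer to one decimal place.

Fraction remaining = 2280/2950 ≈ 0.77288.
n = log₂(2950/2280) = ln(1.2939)/ln 2 ≈ 0.37168 half-lives.
t = n × t½ = 0.37168 × 2.8 ≈ 1.0407 days.

1.0 days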